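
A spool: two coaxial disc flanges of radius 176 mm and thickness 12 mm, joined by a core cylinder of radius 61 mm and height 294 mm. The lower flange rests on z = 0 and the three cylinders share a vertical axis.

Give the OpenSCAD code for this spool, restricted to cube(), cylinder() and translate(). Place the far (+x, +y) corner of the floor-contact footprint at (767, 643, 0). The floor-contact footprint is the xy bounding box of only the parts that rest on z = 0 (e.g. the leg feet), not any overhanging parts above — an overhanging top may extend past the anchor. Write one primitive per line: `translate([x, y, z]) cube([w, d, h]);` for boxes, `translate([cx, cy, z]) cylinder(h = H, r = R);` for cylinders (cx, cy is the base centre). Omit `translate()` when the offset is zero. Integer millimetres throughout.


translate([591, 467, 0]) cylinder(h = 12, r = 176);
translate([591, 467, 12]) cylinder(h = 294, r = 61);
translate([591, 467, 306]) cylinder(h = 12, r = 176);


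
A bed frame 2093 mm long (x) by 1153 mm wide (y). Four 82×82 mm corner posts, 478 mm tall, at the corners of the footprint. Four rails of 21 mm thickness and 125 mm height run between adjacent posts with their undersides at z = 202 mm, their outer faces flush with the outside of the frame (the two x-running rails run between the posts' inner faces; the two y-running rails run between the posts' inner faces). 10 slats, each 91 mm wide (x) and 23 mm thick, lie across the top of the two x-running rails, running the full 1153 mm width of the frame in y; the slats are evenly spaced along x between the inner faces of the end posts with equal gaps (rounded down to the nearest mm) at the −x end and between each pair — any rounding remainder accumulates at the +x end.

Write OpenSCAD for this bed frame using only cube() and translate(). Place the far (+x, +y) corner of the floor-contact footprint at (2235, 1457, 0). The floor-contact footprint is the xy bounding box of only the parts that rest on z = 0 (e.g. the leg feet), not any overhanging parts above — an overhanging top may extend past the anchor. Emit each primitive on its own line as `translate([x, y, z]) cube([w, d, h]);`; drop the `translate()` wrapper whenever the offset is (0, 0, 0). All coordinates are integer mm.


// slat z = rail_z + rail_h = 202 + 125 = 327
// slat gap = ⌊(1929 − 10·91) / 11⌋ = 92
translate([142, 304, 0]) cube([82, 82, 478]);
translate([142, 1375, 0]) cube([82, 82, 478]);
translate([2153, 304, 0]) cube([82, 82, 478]);
translate([2153, 1375, 0]) cube([82, 82, 478]);
translate([224, 304, 202]) cube([1929, 21, 125]);
translate([224, 1436, 202]) cube([1929, 21, 125]);
translate([142, 386, 202]) cube([21, 989, 125]);
translate([2214, 386, 202]) cube([21, 989, 125]);
translate([316, 304, 327]) cube([91, 1153, 23]);
translate([499, 304, 327]) cube([91, 1153, 23]);
translate([682, 304, 327]) cube([91, 1153, 23]);
translate([865, 304, 327]) cube([91, 1153, 23]);
translate([1048, 304, 327]) cube([91, 1153, 23]);
translate([1231, 304, 327]) cube([91, 1153, 23]);
translate([1414, 304, 327]) cube([91, 1153, 23]);
translate([1597, 304, 327]) cube([91, 1153, 23]);
translate([1780, 304, 327]) cube([91, 1153, 23]);
translate([1963, 304, 327]) cube([91, 1153, 23]);


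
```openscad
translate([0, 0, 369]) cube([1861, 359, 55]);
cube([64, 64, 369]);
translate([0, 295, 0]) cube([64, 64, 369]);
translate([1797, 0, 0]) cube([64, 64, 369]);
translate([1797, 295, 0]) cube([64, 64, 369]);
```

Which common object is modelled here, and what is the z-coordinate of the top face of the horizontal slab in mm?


A bench. The seat-top height is 424 mm.

A long slab on four corner posts — a bench. The slab sits at z = 369 with thickness 55, so the top is 369 + 55 = 424 mm.


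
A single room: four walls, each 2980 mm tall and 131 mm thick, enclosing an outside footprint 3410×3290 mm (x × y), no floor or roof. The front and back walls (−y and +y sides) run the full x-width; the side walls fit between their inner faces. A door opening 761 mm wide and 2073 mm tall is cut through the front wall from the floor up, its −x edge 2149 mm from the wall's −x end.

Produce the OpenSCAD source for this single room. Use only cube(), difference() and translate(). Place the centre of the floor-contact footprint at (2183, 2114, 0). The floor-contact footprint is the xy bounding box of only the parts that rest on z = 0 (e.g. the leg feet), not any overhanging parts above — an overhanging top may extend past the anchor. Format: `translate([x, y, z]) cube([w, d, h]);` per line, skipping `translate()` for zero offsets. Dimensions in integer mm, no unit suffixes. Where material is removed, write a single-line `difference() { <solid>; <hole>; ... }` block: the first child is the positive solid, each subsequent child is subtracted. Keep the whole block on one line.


difference() { translate([478, 469, 0]) cube([3410, 131, 2980]); translate([2627, 469, 0]) cube([761, 131, 2073]); }
translate([478, 3628, 0]) cube([3410, 131, 2980]);
translate([478, 600, 0]) cube([131, 3028, 2980]);
translate([3757, 600, 0]) cube([131, 3028, 2980]);


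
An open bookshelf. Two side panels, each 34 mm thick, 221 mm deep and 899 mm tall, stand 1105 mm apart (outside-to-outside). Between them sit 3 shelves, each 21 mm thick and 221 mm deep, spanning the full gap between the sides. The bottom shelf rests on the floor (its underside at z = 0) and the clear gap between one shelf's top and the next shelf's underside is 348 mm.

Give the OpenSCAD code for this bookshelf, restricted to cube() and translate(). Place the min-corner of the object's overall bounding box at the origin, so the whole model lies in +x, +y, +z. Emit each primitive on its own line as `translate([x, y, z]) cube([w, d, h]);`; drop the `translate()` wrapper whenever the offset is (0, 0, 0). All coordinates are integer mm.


cube([34, 221, 899]);
translate([1071, 0, 0]) cube([34, 221, 899]);
translate([34, 0, 0]) cube([1037, 221, 21]);
translate([34, 0, 369]) cube([1037, 221, 21]);
translate([34, 0, 738]) cube([1037, 221, 21]);


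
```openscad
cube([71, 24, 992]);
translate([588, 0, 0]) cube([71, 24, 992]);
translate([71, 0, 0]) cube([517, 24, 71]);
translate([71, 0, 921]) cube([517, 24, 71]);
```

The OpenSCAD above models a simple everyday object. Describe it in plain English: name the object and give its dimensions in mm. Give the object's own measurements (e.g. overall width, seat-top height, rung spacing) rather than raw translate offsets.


A rectangular picture frame lying in the x–z plane (depth along y). The opening is 517 mm wide (x) by 850 mm tall (z), surrounded by a border 71 mm wide on all four sides. The frame is 24 mm deep and is made of two full-height vertical stiles with two horizontal rails fitted between them.


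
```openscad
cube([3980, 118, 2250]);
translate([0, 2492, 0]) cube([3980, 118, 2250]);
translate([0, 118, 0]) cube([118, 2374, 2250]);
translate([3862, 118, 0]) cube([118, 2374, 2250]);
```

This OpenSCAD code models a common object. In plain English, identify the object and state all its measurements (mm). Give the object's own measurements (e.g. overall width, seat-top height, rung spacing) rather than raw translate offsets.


The wall frame of a small rectangular building: four walls, each 2250 mm tall and 118 mm thick, enclosing a footprint 3980 mm (x) by 2610 mm (y) outside-to-outside, with no floor or roof. The front and back walls (the −y and +y sides) span the full width; the two side walls fit between them.


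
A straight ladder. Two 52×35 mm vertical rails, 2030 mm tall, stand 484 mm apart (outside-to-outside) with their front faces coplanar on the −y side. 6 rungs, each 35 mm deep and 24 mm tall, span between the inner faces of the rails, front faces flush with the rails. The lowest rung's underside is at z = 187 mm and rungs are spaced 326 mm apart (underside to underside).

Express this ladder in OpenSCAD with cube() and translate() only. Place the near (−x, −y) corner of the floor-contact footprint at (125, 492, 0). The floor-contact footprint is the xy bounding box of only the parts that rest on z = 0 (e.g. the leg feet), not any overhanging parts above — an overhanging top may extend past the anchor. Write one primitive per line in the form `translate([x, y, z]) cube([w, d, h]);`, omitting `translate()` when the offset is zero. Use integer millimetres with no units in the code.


translate([125, 492, 0]) cube([52, 35, 2030]);
translate([557, 492, 0]) cube([52, 35, 2030]);
translate([177, 492, 187]) cube([380, 35, 24]);
translate([177, 492, 513]) cube([380, 35, 24]);
translate([177, 492, 839]) cube([380, 35, 24]);
translate([177, 492, 1165]) cube([380, 35, 24]);
translate([177, 492, 1491]) cube([380, 35, 24]);
translate([177, 492, 1817]) cube([380, 35, 24]);


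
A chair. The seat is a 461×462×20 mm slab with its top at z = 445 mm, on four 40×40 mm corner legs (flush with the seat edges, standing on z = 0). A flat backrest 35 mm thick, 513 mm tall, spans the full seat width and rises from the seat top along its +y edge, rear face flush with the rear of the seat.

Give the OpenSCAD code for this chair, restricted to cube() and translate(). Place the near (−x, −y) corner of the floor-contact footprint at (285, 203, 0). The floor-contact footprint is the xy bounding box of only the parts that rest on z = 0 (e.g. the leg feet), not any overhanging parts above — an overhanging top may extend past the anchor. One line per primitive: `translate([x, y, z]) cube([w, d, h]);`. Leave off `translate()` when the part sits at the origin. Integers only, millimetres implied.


translate([285, 203, 425]) cube([461, 462, 20]);
translate([285, 203, 0]) cube([40, 40, 425]);
translate([706, 203, 0]) cube([40, 40, 425]);
translate([285, 625, 0]) cube([40, 40, 425]);
translate([706, 625, 0]) cube([40, 40, 425]);
translate([285, 630, 445]) cube([461, 35, 513]);


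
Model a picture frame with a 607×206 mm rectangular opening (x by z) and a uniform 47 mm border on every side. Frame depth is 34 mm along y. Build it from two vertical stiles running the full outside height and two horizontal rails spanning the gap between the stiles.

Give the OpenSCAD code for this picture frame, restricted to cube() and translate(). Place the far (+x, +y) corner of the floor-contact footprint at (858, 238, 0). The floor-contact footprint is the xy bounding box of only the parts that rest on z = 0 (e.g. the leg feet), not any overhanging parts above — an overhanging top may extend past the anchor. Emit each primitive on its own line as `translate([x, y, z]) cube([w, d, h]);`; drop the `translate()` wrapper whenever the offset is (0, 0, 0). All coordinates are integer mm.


translate([157, 204, 0]) cube([47, 34, 300]);
translate([811, 204, 0]) cube([47, 34, 300]);
translate([204, 204, 0]) cube([607, 34, 47]);
translate([204, 204, 253]) cube([607, 34, 47]);


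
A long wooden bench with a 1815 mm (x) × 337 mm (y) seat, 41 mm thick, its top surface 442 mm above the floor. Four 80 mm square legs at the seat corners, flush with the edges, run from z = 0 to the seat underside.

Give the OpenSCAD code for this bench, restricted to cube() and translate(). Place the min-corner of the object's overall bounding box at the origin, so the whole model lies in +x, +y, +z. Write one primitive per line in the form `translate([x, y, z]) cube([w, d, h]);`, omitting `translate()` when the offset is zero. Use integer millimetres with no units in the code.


translate([0, 0, 401]) cube([1815, 337, 41]);
cube([80, 80, 401]);
translate([0, 257, 0]) cube([80, 80, 401]);
translate([1735, 0, 0]) cube([80, 80, 401]);
translate([1735, 257, 0]) cube([80, 80, 401]);


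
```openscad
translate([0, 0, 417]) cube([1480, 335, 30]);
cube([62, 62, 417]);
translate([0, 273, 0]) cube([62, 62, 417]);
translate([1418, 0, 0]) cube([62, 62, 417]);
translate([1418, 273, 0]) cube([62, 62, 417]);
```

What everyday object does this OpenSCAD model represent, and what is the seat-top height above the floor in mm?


A bench. The seat-top height is 447 mm.

A long slab on four corner posts — a bench. The slab sits at z = 417 with thickness 30, so the top is 417 + 30 = 447 mm.


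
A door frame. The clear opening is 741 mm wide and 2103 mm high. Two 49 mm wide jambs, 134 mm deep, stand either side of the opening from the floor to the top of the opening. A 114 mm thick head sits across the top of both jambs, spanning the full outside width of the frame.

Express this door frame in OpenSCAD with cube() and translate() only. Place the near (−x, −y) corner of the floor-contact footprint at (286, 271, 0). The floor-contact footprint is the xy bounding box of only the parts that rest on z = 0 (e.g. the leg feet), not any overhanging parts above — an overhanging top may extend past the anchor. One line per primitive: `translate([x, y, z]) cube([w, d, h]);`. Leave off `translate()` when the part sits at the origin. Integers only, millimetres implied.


translate([286, 271, 0]) cube([49, 134, 2103]);
translate([1076, 271, 0]) cube([49, 134, 2103]);
translate([286, 271, 2103]) cube([839, 134, 114]);


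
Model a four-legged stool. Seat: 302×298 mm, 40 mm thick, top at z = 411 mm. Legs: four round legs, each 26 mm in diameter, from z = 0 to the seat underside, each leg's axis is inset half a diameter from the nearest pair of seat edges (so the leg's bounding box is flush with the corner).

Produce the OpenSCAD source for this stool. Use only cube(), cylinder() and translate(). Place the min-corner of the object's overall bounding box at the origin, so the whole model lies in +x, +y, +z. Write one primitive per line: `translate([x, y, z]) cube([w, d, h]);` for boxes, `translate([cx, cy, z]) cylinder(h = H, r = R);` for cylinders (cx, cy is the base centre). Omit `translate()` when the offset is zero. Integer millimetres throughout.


translate([0, 0, 371]) cube([302, 298, 40]);
translate([13, 13, 0]) cylinder(h = 371, r = 13);
translate([289, 13, 0]) cylinder(h = 371, r = 13);
translate([13, 285, 0]) cylinder(h = 371, r = 13);
translate([289, 285, 0]) cylinder(h = 371, r = 13);


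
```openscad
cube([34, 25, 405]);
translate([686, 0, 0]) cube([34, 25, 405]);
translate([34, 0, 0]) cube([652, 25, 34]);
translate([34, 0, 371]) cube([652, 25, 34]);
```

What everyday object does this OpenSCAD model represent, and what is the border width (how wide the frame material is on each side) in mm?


A picture frame. The border width is 34 mm.

Four thin pieces enclosing a rectangular opening — a picture frame. The two full-height stiles are 405 mm tall; the top rail sits at z = 371 and is 34 mm tall, so the border above the opening is 405 − 371 = 34 mm, matching the stile x-width.


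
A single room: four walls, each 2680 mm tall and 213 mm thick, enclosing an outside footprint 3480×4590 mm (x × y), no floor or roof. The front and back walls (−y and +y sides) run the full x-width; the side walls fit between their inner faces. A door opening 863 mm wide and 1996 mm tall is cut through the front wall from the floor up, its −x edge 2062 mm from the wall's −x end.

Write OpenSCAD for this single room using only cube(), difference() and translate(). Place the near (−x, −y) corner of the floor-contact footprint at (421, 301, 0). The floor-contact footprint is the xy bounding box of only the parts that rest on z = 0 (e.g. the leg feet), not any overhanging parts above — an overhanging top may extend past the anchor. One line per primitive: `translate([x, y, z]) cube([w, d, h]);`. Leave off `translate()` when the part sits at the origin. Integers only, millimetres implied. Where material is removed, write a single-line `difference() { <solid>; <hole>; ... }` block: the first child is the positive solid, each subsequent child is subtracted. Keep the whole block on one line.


difference() { translate([421, 301, 0]) cube([3480, 213, 2680]); translate([2483, 301, 0]) cube([863, 213, 1996]); }
translate([421, 4678, 0]) cube([3480, 213, 2680]);
translate([421, 514, 0]) cube([213, 4164, 2680]);
translate([3688, 514, 0]) cube([213, 4164, 2680]);


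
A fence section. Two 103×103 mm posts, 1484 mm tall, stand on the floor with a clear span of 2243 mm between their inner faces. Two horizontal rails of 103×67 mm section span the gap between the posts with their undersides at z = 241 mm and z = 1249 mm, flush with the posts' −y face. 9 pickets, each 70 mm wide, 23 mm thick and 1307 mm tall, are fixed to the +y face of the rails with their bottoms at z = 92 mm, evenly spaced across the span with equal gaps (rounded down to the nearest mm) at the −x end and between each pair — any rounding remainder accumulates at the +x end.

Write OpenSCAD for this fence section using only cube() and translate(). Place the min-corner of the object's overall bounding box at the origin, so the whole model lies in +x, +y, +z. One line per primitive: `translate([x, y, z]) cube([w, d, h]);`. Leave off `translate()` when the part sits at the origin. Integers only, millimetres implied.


cube([103, 103, 1484]);
translate([2346, 0, 0]) cube([103, 103, 1484]);
translate([103, 0, 241]) cube([2243, 103, 67]);
translate([103, 0, 1249]) cube([2243, 103, 67]);
translate([264, 103, 92]) cube([70, 23, 1307]);
translate([495, 103, 92]) cube([70, 23, 1307]);
translate([726, 103, 92]) cube([70, 23, 1307]);
translate([957, 103, 92]) cube([70, 23, 1307]);
translate([1188, 103, 92]) cube([70, 23, 1307]);
translate([1419, 103, 92]) cube([70, 23, 1307]);
translate([1650, 103, 92]) cube([70, 23, 1307]);
translate([1881, 103, 92]) cube([70, 23, 1307]);
translate([2112, 103, 92]) cube([70, 23, 1307]);


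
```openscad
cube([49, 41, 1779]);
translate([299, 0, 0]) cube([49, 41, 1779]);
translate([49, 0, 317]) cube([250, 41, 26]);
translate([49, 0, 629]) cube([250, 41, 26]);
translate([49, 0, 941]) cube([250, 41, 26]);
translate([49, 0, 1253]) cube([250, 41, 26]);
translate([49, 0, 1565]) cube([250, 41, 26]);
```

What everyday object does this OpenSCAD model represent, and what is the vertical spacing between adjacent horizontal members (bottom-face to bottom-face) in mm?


A ladder. The rung spacing is 312 mm.

Two tall 49×41 posts with 5 short bars between them — a ladder. Adjacent rungs sit at z = 317 and z = 629, so the spacing is 629 − 317 = 312 mm.


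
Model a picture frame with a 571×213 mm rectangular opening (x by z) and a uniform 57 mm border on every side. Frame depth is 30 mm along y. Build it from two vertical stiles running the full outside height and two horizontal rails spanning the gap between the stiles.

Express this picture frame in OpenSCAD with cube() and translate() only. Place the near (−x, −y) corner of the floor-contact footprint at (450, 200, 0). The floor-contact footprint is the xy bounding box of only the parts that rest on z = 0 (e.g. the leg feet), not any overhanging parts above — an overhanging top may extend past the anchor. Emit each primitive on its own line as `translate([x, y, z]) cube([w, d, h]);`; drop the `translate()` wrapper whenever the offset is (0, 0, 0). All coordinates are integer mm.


translate([450, 200, 0]) cube([57, 30, 327]);
translate([1078, 200, 0]) cube([57, 30, 327]);
translate([507, 200, 0]) cube([571, 30, 57]);
translate([507, 200, 270]) cube([571, 30, 57]);


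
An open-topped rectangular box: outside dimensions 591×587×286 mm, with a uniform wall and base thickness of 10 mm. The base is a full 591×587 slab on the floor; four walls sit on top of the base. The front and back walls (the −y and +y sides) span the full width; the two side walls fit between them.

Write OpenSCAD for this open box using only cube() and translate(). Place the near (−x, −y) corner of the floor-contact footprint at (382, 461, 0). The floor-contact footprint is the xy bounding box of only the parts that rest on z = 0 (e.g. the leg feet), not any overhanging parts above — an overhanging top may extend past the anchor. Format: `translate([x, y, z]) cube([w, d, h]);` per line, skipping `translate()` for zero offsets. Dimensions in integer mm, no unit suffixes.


translate([382, 461, 0]) cube([591, 587, 10]);
translate([382, 461, 10]) cube([591, 10, 276]);
translate([382, 1038, 10]) cube([591, 10, 276]);
translate([382, 471, 10]) cube([10, 567, 276]);
translate([963, 471, 10]) cube([10, 567, 276]);


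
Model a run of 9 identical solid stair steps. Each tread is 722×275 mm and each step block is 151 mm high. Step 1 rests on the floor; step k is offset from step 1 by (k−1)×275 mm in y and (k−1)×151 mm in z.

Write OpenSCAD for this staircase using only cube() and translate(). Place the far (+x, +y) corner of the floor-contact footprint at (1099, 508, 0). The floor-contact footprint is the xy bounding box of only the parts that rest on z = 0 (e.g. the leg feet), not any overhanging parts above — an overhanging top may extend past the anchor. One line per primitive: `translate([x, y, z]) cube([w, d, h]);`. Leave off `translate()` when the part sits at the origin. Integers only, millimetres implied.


translate([377, 233, 0]) cube([722, 275, 151]);
translate([377, 508, 151]) cube([722, 275, 151]);
translate([377, 783, 302]) cube([722, 275, 151]);
translate([377, 1058, 453]) cube([722, 275, 151]);
translate([377, 1333, 604]) cube([722, 275, 151]);
translate([377, 1608, 755]) cube([722, 275, 151]);
translate([377, 1883, 906]) cube([722, 275, 151]);
translate([377, 2158, 1057]) cube([722, 275, 151]);
translate([377, 2433, 1208]) cube([722, 275, 151]);


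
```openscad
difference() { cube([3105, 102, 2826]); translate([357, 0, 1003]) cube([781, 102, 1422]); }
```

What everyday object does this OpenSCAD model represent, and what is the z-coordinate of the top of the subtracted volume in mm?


A wall with a window opening. The window head height is 2425 mm.

A wall with a rectangular opening subtracted — a window. Sill at z = 1003, opening 1422 mm tall, so the head is at 1003 + 1422 = 2425 mm.


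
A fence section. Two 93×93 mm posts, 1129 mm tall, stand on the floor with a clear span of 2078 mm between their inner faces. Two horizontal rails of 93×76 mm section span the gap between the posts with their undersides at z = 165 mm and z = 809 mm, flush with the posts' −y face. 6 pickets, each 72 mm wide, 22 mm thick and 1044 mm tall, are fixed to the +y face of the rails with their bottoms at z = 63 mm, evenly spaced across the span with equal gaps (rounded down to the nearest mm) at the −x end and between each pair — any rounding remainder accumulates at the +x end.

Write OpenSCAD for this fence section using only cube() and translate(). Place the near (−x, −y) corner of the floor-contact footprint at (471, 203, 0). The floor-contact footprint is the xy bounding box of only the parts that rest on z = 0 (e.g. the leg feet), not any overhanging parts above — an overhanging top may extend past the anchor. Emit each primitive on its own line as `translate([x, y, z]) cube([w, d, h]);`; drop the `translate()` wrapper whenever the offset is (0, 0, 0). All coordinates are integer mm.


translate([471, 203, 0]) cube([93, 93, 1129]);
translate([2642, 203, 0]) cube([93, 93, 1129]);
translate([564, 203, 165]) cube([2078, 93, 76]);
translate([564, 203, 809]) cube([2078, 93, 76]);
translate([799, 296, 63]) cube([72, 22, 1044]);
translate([1106, 296, 63]) cube([72, 22, 1044]);
translate([1413, 296, 63]) cube([72, 22, 1044]);
translate([1720, 296, 63]) cube([72, 22, 1044]);
translate([2027, 296, 63]) cube([72, 22, 1044]);
translate([2334, 296, 63]) cube([72, 22, 1044]);


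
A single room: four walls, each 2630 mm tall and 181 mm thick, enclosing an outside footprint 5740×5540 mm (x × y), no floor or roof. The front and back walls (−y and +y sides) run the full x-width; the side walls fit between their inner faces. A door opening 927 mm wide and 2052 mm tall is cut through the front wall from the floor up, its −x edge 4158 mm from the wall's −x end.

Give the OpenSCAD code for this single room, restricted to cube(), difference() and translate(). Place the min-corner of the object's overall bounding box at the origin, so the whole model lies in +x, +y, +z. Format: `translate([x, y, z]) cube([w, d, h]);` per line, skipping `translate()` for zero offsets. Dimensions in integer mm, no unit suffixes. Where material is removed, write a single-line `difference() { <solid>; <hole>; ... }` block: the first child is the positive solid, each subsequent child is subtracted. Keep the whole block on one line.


difference() { cube([5740, 181, 2630]); translate([4158, 0, 0]) cube([927, 181, 2052]); }
translate([0, 5359, 0]) cube([5740, 181, 2630]);
translate([0, 181, 0]) cube([181, 5178, 2630]);
translate([5559, 181, 0]) cube([181, 5178, 2630]);


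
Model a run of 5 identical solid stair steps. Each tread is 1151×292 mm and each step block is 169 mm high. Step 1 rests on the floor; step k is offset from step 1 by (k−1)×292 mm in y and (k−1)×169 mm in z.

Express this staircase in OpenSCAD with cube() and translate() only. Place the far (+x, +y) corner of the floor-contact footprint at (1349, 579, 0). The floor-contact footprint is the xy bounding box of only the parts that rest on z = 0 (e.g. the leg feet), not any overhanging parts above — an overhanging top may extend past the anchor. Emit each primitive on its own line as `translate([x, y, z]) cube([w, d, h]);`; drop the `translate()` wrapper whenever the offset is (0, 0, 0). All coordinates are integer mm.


translate([198, 287, 0]) cube([1151, 292, 169]);
translate([198, 579, 169]) cube([1151, 292, 169]);
translate([198, 871, 338]) cube([1151, 292, 169]);
translate([198, 1163, 507]) cube([1151, 292, 169]);
translate([198, 1455, 676]) cube([1151, 292, 169]);


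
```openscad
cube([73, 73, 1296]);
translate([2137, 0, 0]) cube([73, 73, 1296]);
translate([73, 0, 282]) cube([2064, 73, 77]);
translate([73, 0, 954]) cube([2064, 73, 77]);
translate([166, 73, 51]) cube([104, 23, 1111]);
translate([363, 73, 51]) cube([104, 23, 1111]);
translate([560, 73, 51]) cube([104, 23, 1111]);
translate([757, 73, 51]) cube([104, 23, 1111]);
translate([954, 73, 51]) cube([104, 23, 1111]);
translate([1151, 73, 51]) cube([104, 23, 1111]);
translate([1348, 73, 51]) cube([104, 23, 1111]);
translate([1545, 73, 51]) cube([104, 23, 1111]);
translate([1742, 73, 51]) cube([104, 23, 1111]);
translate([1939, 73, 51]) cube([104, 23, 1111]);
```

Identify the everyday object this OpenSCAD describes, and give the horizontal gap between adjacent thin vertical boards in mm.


A fence section. The picket gap is 93 mm.

Two posts, two rails, 10 pickets — a fence section. Span 2064 mm holds 10 pickets of 104 mm with 11 equal gaps: ⌊(2064 − 10·104) / 11⌋ = 93 mm.


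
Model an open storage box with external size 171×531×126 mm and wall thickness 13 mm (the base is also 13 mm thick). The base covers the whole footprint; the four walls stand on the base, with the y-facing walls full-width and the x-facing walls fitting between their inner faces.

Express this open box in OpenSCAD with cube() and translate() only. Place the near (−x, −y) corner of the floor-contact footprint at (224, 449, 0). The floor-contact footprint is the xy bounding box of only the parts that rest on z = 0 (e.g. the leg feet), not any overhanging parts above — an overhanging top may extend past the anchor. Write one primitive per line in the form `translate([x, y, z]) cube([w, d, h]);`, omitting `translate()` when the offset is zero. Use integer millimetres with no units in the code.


translate([224, 449, 0]) cube([171, 531, 13]);
translate([224, 449, 13]) cube([171, 13, 113]);
translate([224, 967, 13]) cube([171, 13, 113]);
translate([224, 462, 13]) cube([13, 505, 113]);
translate([382, 462, 13]) cube([13, 505, 113]);


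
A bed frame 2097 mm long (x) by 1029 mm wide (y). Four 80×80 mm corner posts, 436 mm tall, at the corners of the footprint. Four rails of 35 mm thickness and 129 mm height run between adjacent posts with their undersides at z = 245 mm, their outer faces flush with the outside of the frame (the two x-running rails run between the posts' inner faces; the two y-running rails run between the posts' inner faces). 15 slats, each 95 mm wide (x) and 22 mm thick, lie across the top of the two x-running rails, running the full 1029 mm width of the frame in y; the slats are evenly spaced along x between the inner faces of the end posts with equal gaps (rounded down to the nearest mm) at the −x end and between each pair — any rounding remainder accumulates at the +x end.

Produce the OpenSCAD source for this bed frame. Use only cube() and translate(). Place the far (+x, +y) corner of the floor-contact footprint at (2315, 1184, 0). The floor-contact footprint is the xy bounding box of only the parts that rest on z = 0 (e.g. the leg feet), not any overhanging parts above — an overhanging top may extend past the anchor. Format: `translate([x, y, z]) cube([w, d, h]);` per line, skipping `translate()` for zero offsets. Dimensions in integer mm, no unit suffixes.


translate([218, 155, 0]) cube([80, 80, 436]);
translate([218, 1104, 0]) cube([80, 80, 436]);
translate([2235, 155, 0]) cube([80, 80, 436]);
translate([2235, 1104, 0]) cube([80, 80, 436]);
translate([298, 155, 245]) cube([1937, 35, 129]);
translate([298, 1149, 245]) cube([1937, 35, 129]);
translate([218, 235, 245]) cube([35, 869, 129]);
translate([2280, 235, 245]) cube([35, 869, 129]);
translate([330, 155, 374]) cube([95, 1029, 22]);
translate([457, 155, 374]) cube([95, 1029, 22]);
translate([584, 155, 374]) cube([95, 1029, 22]);
translate([711, 155, 374]) cube([95, 1029, 22]);
translate([838, 155, 374]) cube([95, 1029, 22]);
translate([965, 155, 374]) cube([95, 1029, 22]);
translate([1092, 155, 374]) cube([95, 1029, 22]);
translate([1219, 155, 374]) cube([95, 1029, 22]);
translate([1346, 155, 374]) cube([95, 1029, 22]);
translate([1473, 155, 374]) cube([95, 1029, 22]);
translate([1600, 155, 374]) cube([95, 1029, 22]);
translate([1727, 155, 374]) cube([95, 1029, 22]);
translate([1854, 155, 374]) cube([95, 1029, 22]);
translate([1981, 155, 374]) cube([95, 1029, 22]);
translate([2108, 155, 374]) cube([95, 1029, 22]);


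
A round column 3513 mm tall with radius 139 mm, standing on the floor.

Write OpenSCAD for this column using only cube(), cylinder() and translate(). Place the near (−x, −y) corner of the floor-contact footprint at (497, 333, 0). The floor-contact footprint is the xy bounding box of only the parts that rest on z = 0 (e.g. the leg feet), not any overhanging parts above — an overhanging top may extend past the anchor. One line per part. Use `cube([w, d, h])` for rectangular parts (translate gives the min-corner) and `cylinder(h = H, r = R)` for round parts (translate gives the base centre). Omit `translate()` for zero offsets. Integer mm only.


translate([636, 472, 0]) cylinder(h = 3513, r = 139);


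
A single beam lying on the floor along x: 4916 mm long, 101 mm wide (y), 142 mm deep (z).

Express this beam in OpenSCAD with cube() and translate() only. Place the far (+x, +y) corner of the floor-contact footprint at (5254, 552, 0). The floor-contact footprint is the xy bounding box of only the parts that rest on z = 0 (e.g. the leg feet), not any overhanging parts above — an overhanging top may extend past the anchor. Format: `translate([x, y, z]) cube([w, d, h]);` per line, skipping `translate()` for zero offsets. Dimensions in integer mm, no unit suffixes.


translate([338, 451, 0]) cube([4916, 101, 142]);


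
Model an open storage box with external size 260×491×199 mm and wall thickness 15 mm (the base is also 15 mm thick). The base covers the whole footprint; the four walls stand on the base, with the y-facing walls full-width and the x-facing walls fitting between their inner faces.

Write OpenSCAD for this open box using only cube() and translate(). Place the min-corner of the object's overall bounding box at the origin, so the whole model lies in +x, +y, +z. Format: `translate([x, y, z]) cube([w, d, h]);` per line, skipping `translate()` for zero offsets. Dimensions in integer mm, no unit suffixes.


cube([260, 491, 15]);
translate([0, 0, 15]) cube([260, 15, 184]);
translate([0, 476, 15]) cube([260, 15, 184]);
translate([0, 15, 15]) cube([15, 461, 184]);
translate([245, 15, 15]) cube([15, 461, 184]);


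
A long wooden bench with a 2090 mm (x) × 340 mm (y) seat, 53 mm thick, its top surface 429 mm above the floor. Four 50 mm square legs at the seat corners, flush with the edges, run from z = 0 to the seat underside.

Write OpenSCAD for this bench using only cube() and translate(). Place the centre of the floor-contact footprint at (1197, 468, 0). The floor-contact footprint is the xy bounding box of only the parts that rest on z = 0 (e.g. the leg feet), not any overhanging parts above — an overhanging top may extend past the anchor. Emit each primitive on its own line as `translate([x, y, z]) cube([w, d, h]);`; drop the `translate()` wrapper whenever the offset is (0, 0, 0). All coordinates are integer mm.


translate([152, 298, 376]) cube([2090, 340, 53]);
translate([152, 298, 0]) cube([50, 50, 376]);
translate([152, 588, 0]) cube([50, 50, 376]);
translate([2192, 298, 0]) cube([50, 50, 376]);
translate([2192, 588, 0]) cube([50, 50, 376]);


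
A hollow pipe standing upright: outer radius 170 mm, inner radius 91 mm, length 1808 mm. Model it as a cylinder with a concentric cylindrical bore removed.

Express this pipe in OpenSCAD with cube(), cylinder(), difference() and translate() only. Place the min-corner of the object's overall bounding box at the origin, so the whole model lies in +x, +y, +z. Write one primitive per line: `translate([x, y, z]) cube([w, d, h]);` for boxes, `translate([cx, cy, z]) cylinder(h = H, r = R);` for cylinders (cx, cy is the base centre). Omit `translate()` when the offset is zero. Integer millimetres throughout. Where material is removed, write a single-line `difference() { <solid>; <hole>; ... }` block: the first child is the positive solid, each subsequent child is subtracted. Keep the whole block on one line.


difference() { translate([170, 170, 0]) cylinder(h = 1808, r = 170); translate([170, 170, 0]) cylinder(h = 1808, r = 91); }


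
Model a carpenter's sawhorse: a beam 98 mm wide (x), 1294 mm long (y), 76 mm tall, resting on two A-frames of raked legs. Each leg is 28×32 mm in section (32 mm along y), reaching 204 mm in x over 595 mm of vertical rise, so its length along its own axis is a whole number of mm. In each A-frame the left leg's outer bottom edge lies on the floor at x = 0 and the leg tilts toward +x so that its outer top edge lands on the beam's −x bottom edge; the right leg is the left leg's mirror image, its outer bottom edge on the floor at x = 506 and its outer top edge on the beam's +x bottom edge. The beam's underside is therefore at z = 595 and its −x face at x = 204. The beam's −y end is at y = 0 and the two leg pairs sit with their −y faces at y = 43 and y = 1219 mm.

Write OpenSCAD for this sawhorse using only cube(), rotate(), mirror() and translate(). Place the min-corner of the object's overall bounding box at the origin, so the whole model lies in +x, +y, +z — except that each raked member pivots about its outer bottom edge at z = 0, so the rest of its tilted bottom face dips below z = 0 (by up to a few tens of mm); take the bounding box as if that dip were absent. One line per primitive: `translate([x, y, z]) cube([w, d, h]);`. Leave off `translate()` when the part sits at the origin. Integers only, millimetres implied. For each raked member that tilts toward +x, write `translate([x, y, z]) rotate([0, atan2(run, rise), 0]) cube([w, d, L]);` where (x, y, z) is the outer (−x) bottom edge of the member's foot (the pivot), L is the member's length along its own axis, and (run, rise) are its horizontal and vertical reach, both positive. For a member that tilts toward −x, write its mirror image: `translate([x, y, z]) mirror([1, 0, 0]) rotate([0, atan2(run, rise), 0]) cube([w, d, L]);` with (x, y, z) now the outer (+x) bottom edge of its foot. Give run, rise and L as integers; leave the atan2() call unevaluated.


translate([204, 0, 595]) cube([98, 1294, 76]);
translate([0, 43, 0]) rotate([0, atan2(204, 595), 0]) cube([28, 32, 629]);
translate([506, 43, 0]) mirror([1, 0, 0]) rotate([0, atan2(204, 595), 0]) cube([28, 32, 629]);
translate([0, 1219, 0]) rotate([0, atan2(204, 595), 0]) cube([28, 32, 629]);
translate([506, 1219, 0]) mirror([1, 0, 0]) rotate([0, atan2(204, 595), 0]) cube([28, 32, 629]);


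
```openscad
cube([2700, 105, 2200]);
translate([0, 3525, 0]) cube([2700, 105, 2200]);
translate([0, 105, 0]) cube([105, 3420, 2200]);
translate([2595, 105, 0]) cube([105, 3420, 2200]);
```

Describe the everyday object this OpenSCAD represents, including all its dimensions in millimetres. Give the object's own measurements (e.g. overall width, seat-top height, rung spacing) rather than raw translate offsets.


The wall frame of a small rectangular building: four walls, each 2200 mm tall and 105 mm thick, enclosing a footprint 2700 mm (x) by 3630 mm (y) outside-to-outside, with no floor or roof. The front and back walls (the −y and +y sides) span the full width; the two side walls fit between them.


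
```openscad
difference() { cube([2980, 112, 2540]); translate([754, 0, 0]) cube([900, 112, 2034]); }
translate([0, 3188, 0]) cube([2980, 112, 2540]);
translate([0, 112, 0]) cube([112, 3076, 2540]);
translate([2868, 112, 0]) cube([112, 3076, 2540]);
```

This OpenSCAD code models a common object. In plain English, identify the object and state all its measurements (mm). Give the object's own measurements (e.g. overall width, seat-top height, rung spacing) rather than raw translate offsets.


A single room: four walls, each 2540 mm tall and 112 mm thick, enclosing an outside footprint 2980×3300 mm (x × y), no floor or roof. The front and back walls (−y and +y sides) run the full x-width; the side walls fit between their inner faces. A door opening 900 mm wide and 2034 mm tall is cut through the front wall from the floor up, its −x edge 754 mm from the wall's −x end.


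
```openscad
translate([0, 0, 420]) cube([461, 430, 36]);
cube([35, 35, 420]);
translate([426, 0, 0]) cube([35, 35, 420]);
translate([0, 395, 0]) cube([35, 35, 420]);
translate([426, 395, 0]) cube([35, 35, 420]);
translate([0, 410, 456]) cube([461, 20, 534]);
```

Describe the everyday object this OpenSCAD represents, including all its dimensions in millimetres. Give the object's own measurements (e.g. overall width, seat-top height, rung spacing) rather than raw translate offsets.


A chair. The seat is a 461×430×36 mm slab with its top at z = 456 mm, on four 35×35 mm corner legs (flush with the seat edges, standing on z = 0). A flat backrest 20 mm thick, 534 mm tall, spans the full seat width and rises from the seat top along its +y edge, rear face flush with the rear of the seat.


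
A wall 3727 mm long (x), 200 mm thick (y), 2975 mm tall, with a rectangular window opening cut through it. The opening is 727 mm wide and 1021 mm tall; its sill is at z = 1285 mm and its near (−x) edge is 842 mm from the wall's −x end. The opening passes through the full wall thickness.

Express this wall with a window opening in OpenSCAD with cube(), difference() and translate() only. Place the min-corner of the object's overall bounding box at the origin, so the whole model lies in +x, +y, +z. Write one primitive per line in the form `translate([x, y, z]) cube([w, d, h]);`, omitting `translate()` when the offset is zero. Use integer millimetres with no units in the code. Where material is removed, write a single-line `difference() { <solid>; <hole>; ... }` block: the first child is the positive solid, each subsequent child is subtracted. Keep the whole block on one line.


difference() { cube([3727, 200, 2975]); translate([842, 0, 1285]) cube([727, 200, 1021]); }


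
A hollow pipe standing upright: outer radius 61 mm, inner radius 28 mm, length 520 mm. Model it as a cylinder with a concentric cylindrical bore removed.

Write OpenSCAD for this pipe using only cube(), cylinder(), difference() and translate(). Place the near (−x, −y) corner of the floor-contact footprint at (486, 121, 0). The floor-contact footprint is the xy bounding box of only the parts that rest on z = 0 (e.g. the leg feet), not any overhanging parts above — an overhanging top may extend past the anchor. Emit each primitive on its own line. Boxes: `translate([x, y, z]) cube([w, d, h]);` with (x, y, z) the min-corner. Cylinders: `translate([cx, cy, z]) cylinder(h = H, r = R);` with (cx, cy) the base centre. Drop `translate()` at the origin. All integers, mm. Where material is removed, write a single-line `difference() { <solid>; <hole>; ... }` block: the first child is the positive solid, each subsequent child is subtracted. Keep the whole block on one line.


difference() { translate([547, 182, 0]) cylinder(h = 520, r = 61); translate([547, 182, 0]) cylinder(h = 520, r = 28); }
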